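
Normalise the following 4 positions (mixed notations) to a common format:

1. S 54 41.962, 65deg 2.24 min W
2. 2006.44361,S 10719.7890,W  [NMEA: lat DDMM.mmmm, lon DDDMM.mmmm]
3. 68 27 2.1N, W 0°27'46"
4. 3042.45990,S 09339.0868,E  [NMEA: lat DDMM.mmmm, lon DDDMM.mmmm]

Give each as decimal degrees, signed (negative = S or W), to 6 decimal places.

1. -54.699367, -65.037333
2. -20.107394, -107.329817
3. 68.450583, -0.462778
4. -30.707665, 93.651447

Point 1:
  Lat: 54 + 41.962/60 = 54.6993667
  S → negative
  Longitude: 65 + 2.24/60 = 65.0373333
  hemisphere W, so the sign is −
Point 2:
  Lat: split at 2 digits → 20° and 6.44361′; 20 + 6.44361/60 = 20.1073935
  S ⇒ negate
  Longitude: degrees = first 3 digits = 107, minutes = 19.789; 107 + 19.789/60 = 107.3298167
  W → negative
Point 3:
  φ: 68 + 27/60 + 2.1/3600 = 68.4505833
  N ⇒ keep positive
  Longitude: 27′ + 46″ = 27.76667′; 0 + 27.76667/60 = 0.4627778
  W ⇒ negate
Point 4:
  Lat: split at 2 digits → 30° and 42.4599′; 30 + 42.4599/60 = 30.7076650
  hemisphere S, so the sign is −
  Longitude: split at 3 digits → 093° and 39.0868′; 93 + 39.0868/60 = 93.6514467
  E ⇒ keep positive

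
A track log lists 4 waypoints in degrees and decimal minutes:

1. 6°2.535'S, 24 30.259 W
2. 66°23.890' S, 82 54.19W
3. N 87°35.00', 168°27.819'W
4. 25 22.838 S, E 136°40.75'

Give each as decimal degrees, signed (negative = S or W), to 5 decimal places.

1. -6.04225, -24.50432
2. -66.39817, -82.90317
3. 87.58333, -168.46365
4. -25.38063, 136.67917

Point 1:
  Lat: 2.535′ = 0.042250°; total 6.042250
  S → negative
  Lon: 30.259′ = 0.504317°; total 24.504317
  W → negative
Point 2:
  Lat: 23.89′ = 0.398167°; total 66.398167
  S ⇒ negate
  Longitude: 82 + 54.19/60 = 82.903167
  W → negative
Point 3:
  Latitude: 87 + 35/60 = 87.583333
  N ⇒ keep positive
  Lon: 27.819′ = 0.463650°; total 168.463650
  W → negative
Point 4:
  φ: 25 + 22.838/60 = 25.380633
  S ⇒ negate
  Lon: 40.75′ = 0.679167°; total 136.679167
  E ⇒ keep positive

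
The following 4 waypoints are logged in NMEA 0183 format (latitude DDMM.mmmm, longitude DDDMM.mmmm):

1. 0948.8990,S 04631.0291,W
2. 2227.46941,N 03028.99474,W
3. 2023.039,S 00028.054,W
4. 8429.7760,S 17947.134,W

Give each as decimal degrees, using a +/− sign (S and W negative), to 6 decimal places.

Point 1:
  φ: split at 2 digits → 09° and 48.899′; 9 + 48.899/60 = 9.8149833
  S → negative
  λ: split at 3 digits → 046° and 31.0291′; 46 + 31.0291/60 = 46.5171517
  hemisphere W, so the sign is −
Point 2:
  Latitude: degrees = first 2 digits = 22, minutes = 27.46941; 22 + 27.46941/60 = 22.4578235
  N → positive
  λ: degrees = first 3 digits = 30, minutes = 28.99474; 30 + 28.99474/60 = 30.4832457
  W → negative
Point 3:
  Lat: split at 2 digits → 20° and 23.039′; 20 + 23.039/60 = 20.3839833
  S → negative
  λ: degrees = first 3 digits = 0, minutes = 28.054; 0 + 28.054/60 = 0.4675667
  W ⇒ negate
Point 4:
  φ: degrees = first 2 digits = 84, minutes = 29.776; 84 + 29.776/60 = 84.4962667
  S → negative
  Longitude: degrees = first 3 digits = 179, minutes = 47.134; 179 + 47.134/60 = 179.7855667
  W → negative

1. -9.814983, -46.517152
2. 22.457824, -30.483246
3. -20.383983, -0.467567
4. -84.496267, -179.785567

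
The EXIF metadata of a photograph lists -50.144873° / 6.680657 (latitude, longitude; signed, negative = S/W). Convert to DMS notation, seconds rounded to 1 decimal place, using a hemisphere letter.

50°08′41.5″ S, 6°40′50.4″ E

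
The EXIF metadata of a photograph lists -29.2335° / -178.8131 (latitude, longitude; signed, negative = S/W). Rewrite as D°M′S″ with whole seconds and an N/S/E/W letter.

Latitude is negative → S; |value| = 29.233500
Lat: 0.233500° → 14.01000′; 0.01000 × 60 = 0.60″
Longitude is negative → W; |value| = 178.813100
Lon: 0.813100° → 48.78600′; 0.78600 × 60 = 47.16″

29°14′1″ S, 178°48′47″ W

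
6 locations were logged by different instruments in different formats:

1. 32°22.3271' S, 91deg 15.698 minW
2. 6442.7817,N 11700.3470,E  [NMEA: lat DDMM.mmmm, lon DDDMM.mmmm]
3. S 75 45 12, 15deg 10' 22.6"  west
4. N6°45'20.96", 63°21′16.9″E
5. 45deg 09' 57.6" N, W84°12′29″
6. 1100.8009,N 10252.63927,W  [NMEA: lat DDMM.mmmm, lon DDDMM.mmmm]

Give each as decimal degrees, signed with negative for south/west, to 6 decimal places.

Point 1:
  Latitude: 32 + 22.3271/60 = 32.3721183
  S ⇒ negate
  Longitude: 91 + 15.698/60 = 91.2616333
  hemisphere W, so the sign is −
Point 2:
  Lat: split at 2 digits → 64° and 42.7817′; 64 + 42.7817/60 = 64.7130283
  N → positive
  Lon: degrees = first 3 digits = 117, minutes = 0.347; 117 + 0.347/60 = 117.0057833
  E → positive
Point 3:
  Latitude: 75° + 45/60 + 12/3600 = 75 + 0.750000 + 0.003333 = 75.7533333
  S → negative
  λ: 15° + 10/60 + 22.6/3600 = 15 + 0.166667 + 0.006278 = 15.1729444
  W → negative
Point 4:
  Latitude: 45′ + 20.96″ = 45.34933′; 6 + 45.34933/60 = 6.7558222
  N ⇒ keep positive
  Lon: 63 + 21/60 + 16.9/3600 = 63.3546944
  E → positive
Point 5:
  Latitude: 45 + 9/60 + 57.6/3600 = 45.1660000
  N → positive
  Lon: 12′ + 29″ = 12.48333′; 84 + 12.48333/60 = 84.2080556
  hemisphere W, so the sign is −
Point 6:
  Latitude: degrees = first 2 digits = 11, minutes = 0.8009; 11 + 0.8009/60 = 11.0133483
  N → positive
  Longitude: degrees = first 3 digits = 102, minutes = 52.63927; 102 + 52.63927/60 = 102.8773212
  W ⇒ negate

1. -32.372118, -91.261633
2. 64.713028, 117.005783
3. -75.753333, -15.172944
4. 6.755822, 63.354694
5. 45.166000, -84.208056
6. 11.013348, -102.877321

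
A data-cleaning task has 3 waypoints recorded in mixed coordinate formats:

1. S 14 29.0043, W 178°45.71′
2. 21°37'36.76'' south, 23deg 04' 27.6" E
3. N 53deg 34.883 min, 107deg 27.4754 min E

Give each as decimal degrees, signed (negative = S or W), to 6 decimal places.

1. -14.483405, -178.761833
2. -21.626878, 23.074333
3. 53.581383, 107.457923

Point 1:
  φ: 29.0043′ = 0.483405°; total 14.4834050
  hemisphere S, so the sign is −
  Lon: 178 + 45.71/60 = 178.7618333
  hemisphere W, so the sign is −
Point 2:
  Lat: 21° + 37/60 + 36.76/3600 = 21 + 0.616667 + 0.010211 = 21.6268778
  S ⇒ negate
  Longitude: 23 + 4/60 + 27.6/3600 = 23.0743333
  E → positive
Point 3:
  φ: 53 + 34.883/60 = 53.5813833
  N → positive
  Longitude: 27.4754′ = 0.457923°; total 107.4579233
  E ⇒ keep positive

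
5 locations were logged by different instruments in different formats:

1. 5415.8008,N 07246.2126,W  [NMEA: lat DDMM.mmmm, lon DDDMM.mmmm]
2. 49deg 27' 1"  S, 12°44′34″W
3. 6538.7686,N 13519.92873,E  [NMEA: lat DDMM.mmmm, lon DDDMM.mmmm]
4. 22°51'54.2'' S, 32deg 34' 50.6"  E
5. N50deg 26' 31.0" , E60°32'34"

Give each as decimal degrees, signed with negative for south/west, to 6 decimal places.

Point 1:
  Latitude: degrees = first 2 digits = 54, minutes = 15.8008; 54 + 15.8008/60 = 54.2633467
  N ⇒ keep positive
  Longitude: degrees = first 3 digits = 72, minutes = 46.2126; 72 + 46.2126/60 = 72.7702100
  hemisphere W, so the sign is −
Point 2:
  Lat: 49 + 27/60 + 1/3600 = 49.4502778
  hemisphere S, so the sign is −
  Lon: 12° + 44/60 + 34/3600 = 12 + 0.733333 + 0.009444 = 12.7427778
  hemisphere W, so the sign is −
Point 3:
  φ: split at 2 digits → 65° and 38.7686′; 65 + 38.7686/60 = 65.6461433
  N ⇒ keep positive
  Lon: degrees = first 3 digits = 135, minutes = 19.92873; 135 + 19.92873/60 = 135.3321455
  E ⇒ keep positive
Point 4:
  Lat: 22 + 51/60 + 54.2/3600 = 22.8650556
  S ⇒ negate
  Longitude: 34′ + 50.6″ = 34.84333′; 32 + 34.84333/60 = 32.5807222
  E ⇒ keep positive
Point 5:
  Lat: 50 + 26/60 + 31/3600 = 50.4419444
  N → positive
  Lon: 32′ + 34″ = 32.56667′; 60 + 32.56667/60 = 60.5427778
  E → positive

1. 54.263347, -72.770210
2. -49.450278, -12.742778
3. 65.646143, 135.332146
4. -22.865056, 32.580722
5. 50.441944, 60.542778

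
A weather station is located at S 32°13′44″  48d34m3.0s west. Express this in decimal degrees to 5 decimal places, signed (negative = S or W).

Latitude: 32° + 13/60 + 44/3600 = 32 + 0.216667 + 0.012222 = 32.228889
hemisphere S, so the sign is −
Lon: 34′ + 3″ = 34.05000′; 48 + 34.05000/60 = 48.567500
W ⇒ negate

-32.22889, -48.56750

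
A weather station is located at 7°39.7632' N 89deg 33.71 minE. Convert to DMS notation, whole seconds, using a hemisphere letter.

Latitude: fractional minutes 0.76320 × 60 = 45.79″
Lon: 33.71000′ → 33′ and 0.71000 × 60 = 42.60″

7°39′46″ N, 89°33′43″ E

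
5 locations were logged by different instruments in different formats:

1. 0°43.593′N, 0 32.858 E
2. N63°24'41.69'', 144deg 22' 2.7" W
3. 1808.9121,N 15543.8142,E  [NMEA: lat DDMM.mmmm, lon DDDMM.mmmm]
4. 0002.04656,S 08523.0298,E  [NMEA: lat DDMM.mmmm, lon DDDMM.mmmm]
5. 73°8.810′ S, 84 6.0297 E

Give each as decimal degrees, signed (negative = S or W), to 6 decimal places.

1. 0.726550, 0.547633
2. 63.411581, -144.367417
3. 18.148535, 155.730237
4. -0.034109, 85.383830
5. -73.146833, 84.100495

Point 1:
  φ: 43.593′ = 0.726550°; total 0.7265500
  N ⇒ keep positive
  Lon: 0 + 32.858/60 = 0.5476333
  E → positive
Point 2:
  φ: 63 + 24/60 + 41.69/3600 = 63.4115806
  N ⇒ keep positive
  Lon: 144 + 22/60 + 2.7/3600 = 144.3674167
  hemisphere W, so the sign is −
Point 3:
  Latitude: degrees = first 2 digits = 18, minutes = 8.9121; 18 + 8.9121/60 = 18.1485350
  N → positive
  Longitude: split at 3 digits → 155° and 43.8142′; 155 + 43.8142/60 = 155.7302367
  E ⇒ keep positive
Point 4:
  φ: degrees = first 2 digits = 0, minutes = 2.04656; 0 + 2.04656/60 = 0.0341093
  hemisphere S, so the sign is −
  Longitude: degrees = first 3 digits = 85, minutes = 23.0298; 85 + 23.0298/60 = 85.3838300
  E ⇒ keep positive
Point 5:
  Lat: 8.81′ = 0.146833°; total 73.1468333
  S ⇒ negate
  Lon: 84 + 6.0297/60 = 84.1004950
  E ⇒ keep positive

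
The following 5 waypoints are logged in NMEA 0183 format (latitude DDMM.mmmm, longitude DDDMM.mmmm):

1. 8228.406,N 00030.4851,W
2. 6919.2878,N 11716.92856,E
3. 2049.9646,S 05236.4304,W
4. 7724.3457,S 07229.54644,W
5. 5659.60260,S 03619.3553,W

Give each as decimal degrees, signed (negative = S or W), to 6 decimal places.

Point 1:
  φ: degrees = first 2 digits = 82, minutes = 28.406; 82 + 28.406/60 = 82.4734333
  N → positive
  λ: split at 3 digits → 000° and 30.4851′; 0 + 30.4851/60 = 0.5080850
  hemisphere W, so the sign is −
Point 2:
  φ: degrees = first 2 digits = 69, minutes = 19.2878; 69 + 19.2878/60 = 69.3214633
  N → positive
  λ: degrees = first 3 digits = 117, minutes = 16.92856; 117 + 16.92856/60 = 117.2821427
  E ⇒ keep positive
Point 3:
  φ: split at 2 digits → 20° and 49.9646′; 20 + 49.9646/60 = 20.8327433
  S ⇒ negate
  Longitude: split at 3 digits → 052° and 36.4304′; 52 + 36.4304/60 = 52.6071733
  W ⇒ negate
Point 4:
  Lat: degrees = first 2 digits = 77, minutes = 24.3457; 77 + 24.3457/60 = 77.4057617
  S ⇒ negate
  λ: split at 3 digits → 072° and 29.54644′; 72 + 29.54644/60 = 72.4924407
  W → negative
Point 5:
  Lat: split at 2 digits → 56° and 59.6026′; 56 + 59.6026/60 = 56.9933767
  S ⇒ negate
  Longitude: split at 3 digits → 036° and 19.3553′; 36 + 19.3553/60 = 36.3225883
  W → negative

1. 82.473433, -0.508085
2. 69.321463, 117.282143
3. -20.832743, -52.607173
4. -77.405762, -72.492441
5. -56.993377, -36.322588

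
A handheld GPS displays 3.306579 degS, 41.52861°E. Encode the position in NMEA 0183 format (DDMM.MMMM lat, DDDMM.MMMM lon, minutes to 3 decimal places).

φ: 3° + 0.306579 × 60 = 3° 18.39474′
Lon: fractional part 0.528610 → 31.71660 minutes

0318.395,S / 04131.717,E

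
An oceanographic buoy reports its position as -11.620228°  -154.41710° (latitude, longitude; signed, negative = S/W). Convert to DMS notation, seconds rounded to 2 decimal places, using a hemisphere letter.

11°37′12.82″ S, 154°25′1.56″ W

Latitude is negative → S; |value| = 11.620228
φ: whole degrees 11; 37.21368′ → 37′ and 12.8208″
Longitude is negative → W; |value| = 154.417100
Longitude: 0.417100° → 25.02600′; 0.02600 × 60 = 1.5600″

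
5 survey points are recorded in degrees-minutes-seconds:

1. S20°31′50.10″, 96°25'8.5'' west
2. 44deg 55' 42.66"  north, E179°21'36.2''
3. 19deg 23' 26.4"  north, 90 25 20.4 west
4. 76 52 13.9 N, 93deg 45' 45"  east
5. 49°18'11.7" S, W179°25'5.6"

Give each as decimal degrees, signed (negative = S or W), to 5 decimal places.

Point 1:
  Lat: 20 + 31/60 + 50.1/3600 = 20.530583
  S ⇒ negate
  λ: 96° + 25/60 + 8.5/3600 = 96 + 0.416667 + 0.002361 = 96.419028
  W → negative
Point 2:
  Latitude: 44 + 55/60 + 42.66/3600 = 44.928517
  N ⇒ keep positive
  Longitude: 179° + 21/60 + 36.2/3600 = 179 + 0.350000 + 0.010056 = 179.360056
  E ⇒ keep positive
Point 3:
  Latitude: 19° + 23/60 + 26.4/3600 = 19 + 0.383333 + 0.007333 = 19.390667
  N → positive
  Lon: 25′ + 20.4″ = 25.34000′; 90 + 25.34000/60 = 90.422333
  W → negative
Point 4:
  φ: 52′ + 13.9″ = 52.23167′; 76 + 52.23167/60 = 76.870528
  N ⇒ keep positive
  λ: 93 + 45/60 + 45/3600 = 93.762500
  E → positive
Point 5:
  φ: 49 + 18/60 + 11.7/3600 = 49.303250
  S ⇒ negate
  λ: 25′ + 5.6″ = 25.09333′; 179 + 25.09333/60 = 179.418222
  W → negative

1. -20.53058, -96.41903
2. 44.92852, 179.36006
3. 19.39067, -90.42233
4. 76.87053, 93.76250
5. -49.30325, -179.41822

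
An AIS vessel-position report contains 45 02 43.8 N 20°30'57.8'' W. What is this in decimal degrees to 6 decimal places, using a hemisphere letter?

45.045500° N, 20.516056° W

Lat: 2′ + 43.8″ = 2.73000′; 45 + 2.73000/60 = 45.0455000
Longitude: 20 + 30/60 + 57.8/3600 = 20.5160556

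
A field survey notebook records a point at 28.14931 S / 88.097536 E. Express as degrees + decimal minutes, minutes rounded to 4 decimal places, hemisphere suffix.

φ: 28° + 0.149310 × 60 = 28° 8.958600′
Longitude: 88° + 0.097536 × 60 = 88° 5.852160′

28° 8.9586′ S, 88° 5.8522′ E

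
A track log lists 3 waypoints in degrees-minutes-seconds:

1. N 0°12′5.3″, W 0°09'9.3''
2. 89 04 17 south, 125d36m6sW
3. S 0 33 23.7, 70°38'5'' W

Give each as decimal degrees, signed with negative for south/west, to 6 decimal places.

Point 1:
  Latitude: 0 + 12/60 + 5.3/3600 = 0.2014722
  N ⇒ keep positive
  λ: 9′ + 9.3″ = 9.15500′; 0 + 9.15500/60 = 0.1525833
  hemisphere W, so the sign is −
Point 2:
  Lat: 89° + 4/60 + 17/3600 = 89 + 0.066667 + 0.004722 = 89.0713889
  S → negative
  Longitude: 36′ + 6″ = 36.10000′; 125 + 36.10000/60 = 125.6016667
  W ⇒ negate
Point 3:
  Lat: 33′ + 23.7″ = 33.39500′; 0 + 33.39500/60 = 0.5565833
  S → negative
  Lon: 38′ + 5″ = 38.08333′; 70 + 38.08333/60 = 70.6347222
  hemisphere W, so the sign is −

1. 0.201472, -0.152583
2. -89.071389, -125.601667
3. -0.556583, -70.634722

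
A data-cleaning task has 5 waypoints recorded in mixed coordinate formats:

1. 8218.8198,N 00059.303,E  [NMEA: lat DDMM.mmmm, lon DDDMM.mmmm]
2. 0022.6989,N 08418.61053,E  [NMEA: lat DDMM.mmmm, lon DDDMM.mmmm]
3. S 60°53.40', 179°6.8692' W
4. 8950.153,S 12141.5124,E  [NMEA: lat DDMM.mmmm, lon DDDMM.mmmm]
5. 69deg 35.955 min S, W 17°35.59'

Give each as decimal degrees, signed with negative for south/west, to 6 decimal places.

Point 1:
  Latitude: degrees = first 2 digits = 82, minutes = 18.8198; 82 + 18.8198/60 = 82.3136633
  N ⇒ keep positive
  Lon: split at 3 digits → 000° and 59.303′; 0 + 59.303/60 = 0.9883833
  E → positive
Point 2:
  Latitude: degrees = first 2 digits = 0, minutes = 22.6989; 0 + 22.6989/60 = 0.3783150
  N → positive
  Lon: split at 3 digits → 084° and 18.61053′; 84 + 18.61053/60 = 84.3101755
  E → positive
Point 3:
  Latitude: 53.4′ = 0.890000°; total 60.8900000
  S ⇒ negate
  Lon: 6.8692′ = 0.114487°; total 179.1144867
  hemisphere W, so the sign is −
Point 4:
  Lat: split at 2 digits → 89° and 50.153′; 89 + 50.153/60 = 89.8358833
  S ⇒ negate
  λ: split at 3 digits → 121° and 41.5124′; 121 + 41.5124/60 = 121.6918733
  E ⇒ keep positive
Point 5:
  Lat: 35.955′ = 0.599250°; total 69.5992500
  S → negative
  Lon: 17 + 35.59/60 = 17.5931667
  hemisphere W, so the sign is −

1. 82.313663, 0.988383
2. 0.378315, 84.310176
3. -60.890000, -179.114487
4. -89.835883, 121.691873
5. -69.599250, -17.593167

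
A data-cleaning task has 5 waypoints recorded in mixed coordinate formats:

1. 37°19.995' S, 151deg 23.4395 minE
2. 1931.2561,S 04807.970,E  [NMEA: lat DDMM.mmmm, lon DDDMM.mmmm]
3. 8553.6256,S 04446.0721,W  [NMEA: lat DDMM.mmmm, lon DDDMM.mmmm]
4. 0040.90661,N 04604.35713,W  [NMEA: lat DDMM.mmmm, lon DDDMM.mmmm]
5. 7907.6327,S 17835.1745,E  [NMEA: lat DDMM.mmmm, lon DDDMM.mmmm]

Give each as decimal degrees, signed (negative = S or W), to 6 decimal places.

1. -37.333250, 151.390658
2. -19.520935, 48.132833
3. -85.893760, -44.767868
4. 0.681777, -46.072619
5. -79.127212, 178.586242

Point 1:
  Lat: 37 + 19.995/60 = 37.3332500
  hemisphere S, so the sign is −
  λ: 23.4395′ = 0.390658°; total 151.3906583
  E → positive
Point 2:
  Latitude: degrees = first 2 digits = 19, minutes = 31.2561; 19 + 31.2561/60 = 19.5209350
  S → negative
  Longitude: degrees = first 3 digits = 48, minutes = 7.97; 48 + 7.97/60 = 48.1328333
  E ⇒ keep positive
Point 3:
  φ: degrees = first 2 digits = 85, minutes = 53.6256; 85 + 53.6256/60 = 85.8937600
  hemisphere S, so the sign is −
  Longitude: split at 3 digits → 044° and 46.0721′; 44 + 46.0721/60 = 44.7678683
  W → negative
Point 4:
  Lat: degrees = first 2 digits = 0, minutes = 40.90661; 0 + 40.90661/60 = 0.6817768
  N ⇒ keep positive
  Lon: degrees = first 3 digits = 46, minutes = 4.35713; 46 + 4.35713/60 = 46.0726188
  hemisphere W, so the sign is −
Point 5:
  Lat: split at 2 digits → 79° and 7.6327′; 79 + 7.6327/60 = 79.1272117
  S ⇒ negate
  Lon: split at 3 digits → 178° and 35.1745′; 178 + 35.1745/60 = 178.5862417
  E ⇒ keep positive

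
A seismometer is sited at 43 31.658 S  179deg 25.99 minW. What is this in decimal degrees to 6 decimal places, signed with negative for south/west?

-43.527633, -179.433167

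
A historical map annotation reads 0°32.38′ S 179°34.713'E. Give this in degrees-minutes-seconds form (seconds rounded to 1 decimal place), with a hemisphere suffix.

0°32′22.8″ S, 179°34′42.8″ E

φ: fractional minutes 0.38000 × 60 = 22.800″
Longitude: fractional minutes 0.71300 × 60 = 42.780″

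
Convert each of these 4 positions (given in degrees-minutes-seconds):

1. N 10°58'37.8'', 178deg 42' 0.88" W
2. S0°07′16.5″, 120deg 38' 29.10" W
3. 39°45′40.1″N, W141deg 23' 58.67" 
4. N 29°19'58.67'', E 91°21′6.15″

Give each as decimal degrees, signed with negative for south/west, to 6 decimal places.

Point 1:
  Latitude: 10° + 58/60 + 37.8/3600 = 10 + 0.966667 + 0.010500 = 10.9771667
  N → positive
  Lon: 42′ + 0.88″ = 42.01467′; 178 + 42.01467/60 = 178.7002444
  hemisphere W, so the sign is −
Point 2:
  Latitude: 0 + 7/60 + 16.5/3600 = 0.1212500
  S → negative
  Longitude: 120° + 38/60 + 29.1/3600 = 120 + 0.633333 + 0.008083 = 120.6414167
  hemisphere W, so the sign is −
Point 3:
  Latitude: 39 + 45/60 + 40.1/3600 = 39.7611389
  N → positive
  Longitude: 23′ + 58.67″ = 23.97783′; 141 + 23.97783/60 = 141.3996306
  W → negative
Point 4:
  φ: 29° + 19/60 + 58.67/3600 = 29 + 0.316667 + 0.016297 = 29.3329639
  N ⇒ keep positive
  Lon: 91 + 21/60 + 6.15/3600 = 91.3517083
  E → positive

1. 10.977167, -178.700244
2. -0.121250, -120.641417
3. 39.761139, -141.399631
4. 29.332964, 91.351708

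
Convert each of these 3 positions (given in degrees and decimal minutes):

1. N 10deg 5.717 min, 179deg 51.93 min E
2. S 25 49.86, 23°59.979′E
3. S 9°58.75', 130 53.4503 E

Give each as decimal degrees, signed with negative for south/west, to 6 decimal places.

Point 1:
  Lat: 10 + 5.717/60 = 10.0952833
  N ⇒ keep positive
  λ: 51.93′ = 0.865500°; total 179.8655000
  E → positive
Point 2:
  Lat: 49.86′ = 0.831000°; total 25.8310000
  S ⇒ negate
  λ: 23 + 59.979/60 = 23.9996500
  E ⇒ keep positive
Point 3:
  Lat: 9 + 58.75/60 = 9.9791667
  hemisphere S, so the sign is −
  Longitude: 53.4503′ = 0.890838°; total 130.8908383
  E → positive

1. 10.095283, 179.865500
2. -25.831000, 23.999650
3. -9.979167, 130.890838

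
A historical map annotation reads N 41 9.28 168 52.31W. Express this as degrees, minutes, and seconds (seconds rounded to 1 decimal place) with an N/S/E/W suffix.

φ: 9.28000′ → 9′ and 0.28000 × 60 = 16.800″
Longitude: 52.31000′ → 52′ and 0.31000 × 60 = 18.600″

41°09′16.8″ N, 168°52′18.6″ W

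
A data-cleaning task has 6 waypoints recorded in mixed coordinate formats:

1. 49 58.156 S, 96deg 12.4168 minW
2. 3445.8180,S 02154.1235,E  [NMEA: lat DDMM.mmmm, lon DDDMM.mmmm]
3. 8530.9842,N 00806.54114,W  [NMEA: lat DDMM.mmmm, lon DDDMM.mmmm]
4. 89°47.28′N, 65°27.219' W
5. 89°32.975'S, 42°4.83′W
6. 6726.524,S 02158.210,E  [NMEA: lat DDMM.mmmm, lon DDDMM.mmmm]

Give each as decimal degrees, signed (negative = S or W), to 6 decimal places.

1. -49.969267, -96.206947
2. -34.763633, 21.902058
3. 85.516403, -8.109019
4. 89.788000, -65.453650
5. -89.549583, -42.080500
6. -67.442067, 21.970167

Point 1:
  φ: 58.156′ = 0.969267°; total 49.9692667
  hemisphere S, so the sign is −
  λ: 96 + 12.4168/60 = 96.2069467
  W → negative
Point 2:
  φ: degrees = first 2 digits = 34, minutes = 45.818; 34 + 45.818/60 = 34.7636333
  hemisphere S, so the sign is −
  Longitude: degrees = first 3 digits = 21, minutes = 54.1235; 21 + 54.1235/60 = 21.9020583
  E ⇒ keep positive
Point 3:
  φ: degrees = first 2 digits = 85, minutes = 30.9842; 85 + 30.9842/60 = 85.5164033
  N ⇒ keep positive
  Lon: split at 3 digits → 008° and 6.54114′; 8 + 6.54114/60 = 8.1090190
  W → negative
Point 4:
  Lat: 89 + 47.28/60 = 89.7880000
  N ⇒ keep positive
  Lon: 65 + 27.219/60 = 65.4536500
  hemisphere W, so the sign is −
Point 5:
  Lat: 89 + 32.975/60 = 89.5495833
  hemisphere S, so the sign is −
  λ: 42 + 4.83/60 = 42.0805000
  W ⇒ negate
Point 6:
  Latitude: degrees = first 2 digits = 67, minutes = 26.524; 67 + 26.524/60 = 67.4420667
  hemisphere S, so the sign is −
  λ: degrees = first 3 digits = 21, minutes = 58.21; 21 + 58.21/60 = 21.9701667
  E → positive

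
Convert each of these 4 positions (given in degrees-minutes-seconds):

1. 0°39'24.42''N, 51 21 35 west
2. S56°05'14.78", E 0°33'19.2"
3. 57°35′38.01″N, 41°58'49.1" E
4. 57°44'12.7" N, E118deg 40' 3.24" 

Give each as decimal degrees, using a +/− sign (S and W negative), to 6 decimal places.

Point 1:
  Lat: 0° + 39/60 + 24.42/3600 = 0 + 0.650000 + 0.006783 = 0.6567833
  N ⇒ keep positive
  Longitude: 51 + 21/60 + 35/3600 = 51.3597222
  W → negative
Point 2:
  Latitude: 5′ + 14.78″ = 5.24633′; 56 + 5.24633/60 = 56.0874389
  S ⇒ negate
  Longitude: 33′ + 19.2″ = 33.32000′; 0 + 33.32000/60 = 0.5553333
  E → positive
Point 3:
  φ: 57° + 35/60 + 38.01/3600 = 57 + 0.583333 + 0.010558 = 57.5938917
  N → positive
  Longitude: 41° + 58/60 + 49.1/3600 = 41 + 0.966667 + 0.013639 = 41.9803056
  E → positive
Point 4:
  φ: 57° + 44/60 + 12.7/3600 = 57 + 0.733333 + 0.003528 = 57.7368611
  N ⇒ keep positive
  Lon: 40′ + 3.24″ = 40.05400′; 118 + 40.05400/60 = 118.6675667
  E → positive

1. 0.656783, -51.359722
2. -56.087439, 0.555333
3. 57.593892, 41.980306
4. 57.736861, 118.667567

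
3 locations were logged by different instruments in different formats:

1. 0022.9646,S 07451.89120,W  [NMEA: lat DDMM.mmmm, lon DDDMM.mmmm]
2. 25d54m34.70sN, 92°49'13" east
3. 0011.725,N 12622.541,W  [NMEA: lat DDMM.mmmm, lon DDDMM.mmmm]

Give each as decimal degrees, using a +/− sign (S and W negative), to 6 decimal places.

1. -0.382743, -74.864853
2. 25.909639, 92.820278
3. 0.195417, -126.375683

Point 1:
  φ: degrees = first 2 digits = 0, minutes = 22.9646; 0 + 22.9646/60 = 0.3827433
  hemisphere S, so the sign is −
  Lon: split at 3 digits → 074° and 51.8912′; 74 + 51.8912/60 = 74.8648533
  W ⇒ negate
Point 2:
  φ: 25° + 54/60 + 34.7/3600 = 25 + 0.900000 + 0.009639 = 25.9096389
  N ⇒ keep positive
  Lon: 49′ + 13″ = 49.21667′; 92 + 49.21667/60 = 92.8202778
  E → positive
Point 3:
  Latitude: degrees = first 2 digits = 0, minutes = 11.725; 0 + 11.725/60 = 0.1954167
  N ⇒ keep positive
  Lon: split at 3 digits → 126° and 22.541′; 126 + 22.541/60 = 126.3756833
  hemisphere W, so the sign is −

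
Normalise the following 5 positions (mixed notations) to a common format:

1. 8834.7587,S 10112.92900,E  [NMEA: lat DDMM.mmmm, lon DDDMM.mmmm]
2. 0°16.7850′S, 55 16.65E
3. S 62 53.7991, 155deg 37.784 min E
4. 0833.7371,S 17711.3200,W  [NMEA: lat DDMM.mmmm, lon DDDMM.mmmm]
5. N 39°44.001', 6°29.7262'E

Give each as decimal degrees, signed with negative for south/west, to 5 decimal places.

Point 1:
  φ: split at 2 digits → 88° and 34.7587′; 88 + 34.7587/60 = 88.579312
  S → negative
  λ: degrees = first 3 digits = 101, minutes = 12.929; 101 + 12.929/60 = 101.215483
  E ⇒ keep positive
Point 2:
  Latitude: 0 + 16.785/60 = 0.279750
  S → negative
  Lon: 55 + 16.65/60 = 55.277500
  E ⇒ keep positive
Point 3:
  Latitude: 53.7991′ = 0.896652°; total 62.896652
  hemisphere S, so the sign is −
  Lon: 37.784′ = 0.629733°; total 155.629733
  E → positive
Point 4:
  Latitude: split at 2 digits → 08° and 33.7371′; 8 + 33.7371/60 = 8.562285
  S → negative
  Lon: degrees = first 3 digits = 177, minutes = 11.32; 177 + 11.32/60 = 177.188667
  hemisphere W, so the sign is −
Point 5:
  Lat: 44.001′ = 0.733350°; total 39.733350
  N → positive
  λ: 6 + 29.7262/60 = 6.495437
  E ⇒ keep positive

1. -88.57931, 101.21548
2. -0.27975, 55.27750
3. -62.89665, 155.62973
4. -8.56229, -177.18867
5. 39.73335, 6.49544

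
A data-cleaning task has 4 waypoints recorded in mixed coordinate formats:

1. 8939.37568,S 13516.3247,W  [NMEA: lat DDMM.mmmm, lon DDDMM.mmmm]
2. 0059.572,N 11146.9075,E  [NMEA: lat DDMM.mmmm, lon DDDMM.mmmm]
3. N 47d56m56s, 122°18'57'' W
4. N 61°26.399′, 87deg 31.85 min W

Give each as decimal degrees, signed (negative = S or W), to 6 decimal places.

1. -89.656261, -135.272078
2. 0.992867, 111.781792
3. 47.948889, -122.315833
4. 61.439983, -87.530833

Point 1:
  φ: split at 2 digits → 89° and 39.37568′; 89 + 39.37568/60 = 89.6562613
  hemisphere S, so the sign is −
  λ: split at 3 digits → 135° and 16.3247′; 135 + 16.3247/60 = 135.2720783
  W ⇒ negate
Point 2:
  Lat: degrees = first 2 digits = 0, minutes = 59.572; 0 + 59.572/60 = 0.9928667
  N ⇒ keep positive
  λ: degrees = first 3 digits = 111, minutes = 46.9075; 111 + 46.9075/60 = 111.7817917
  E → positive
Point 3:
  φ: 47° + 56/60 + 56/3600 = 47 + 0.933333 + 0.015556 = 47.9488889
  N ⇒ keep positive
  Lon: 122 + 18/60 + 57/3600 = 122.3158333
  hemisphere W, so the sign is −
Point 4:
  φ: 26.399′ = 0.439983°; total 61.4399833
  N → positive
  λ: 87 + 31.85/60 = 87.5308333
  hemisphere W, so the sign is −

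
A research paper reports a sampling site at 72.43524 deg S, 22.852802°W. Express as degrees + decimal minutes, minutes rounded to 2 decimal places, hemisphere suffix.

72° 26.11′ S, 22° 51.17′ W

Lat: fractional part 0.435240 → 26.1144 minutes
λ: minutes = (22.852802 − 22) × 60 = 51.1681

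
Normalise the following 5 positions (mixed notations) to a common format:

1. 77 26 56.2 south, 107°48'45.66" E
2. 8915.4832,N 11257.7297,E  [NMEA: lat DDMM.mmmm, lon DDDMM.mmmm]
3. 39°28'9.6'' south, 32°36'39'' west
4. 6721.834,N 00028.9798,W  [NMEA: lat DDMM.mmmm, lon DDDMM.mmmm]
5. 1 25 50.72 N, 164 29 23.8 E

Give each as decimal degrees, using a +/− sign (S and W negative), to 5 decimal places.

Point 1:
  Lat: 26′ + 56.2″ = 26.93667′; 77 + 26.93667/60 = 77.448944
  hemisphere S, so the sign is −
  Lon: 48′ + 45.66″ = 48.76100′; 107 + 48.76100/60 = 107.812683
  E → positive
Point 2:
  Latitude: split at 2 digits → 89° and 15.4832′; 89 + 15.4832/60 = 89.258053
  N ⇒ keep positive
  Longitude: degrees = first 3 digits = 112, minutes = 57.7297; 112 + 57.7297/60 = 112.962162
  E → positive
Point 3:
  φ: 28′ + 9.6″ = 28.16000′; 39 + 28.16000/60 = 39.469333
  hemisphere S, so the sign is −
  Lon: 32° + 36/60 + 39/3600 = 32 + 0.600000 + 0.010833 = 32.610833
  W → negative
Point 4:
  Lat: split at 2 digits → 67° and 21.834′; 67 + 21.834/60 = 67.363900
  N ⇒ keep positive
  Lon: split at 3 digits → 000° and 28.9798′; 0 + 28.9798/60 = 0.482997
  W ⇒ negate
Point 5:
  Latitude: 1 + 25/60 + 50.72/3600 = 1.430756
  N → positive
  Longitude: 164 + 29/60 + 23.8/3600 = 164.489944
  E → positive

1. -77.44894, 107.81268
2. 89.25805, 112.96216
3. -39.46933, -32.61083
4. 67.36390, -0.48300
5. 1.43076, 164.48994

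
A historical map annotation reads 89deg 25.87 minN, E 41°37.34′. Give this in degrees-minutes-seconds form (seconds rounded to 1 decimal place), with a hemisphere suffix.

Latitude: fractional minutes 0.87000 × 60 = 52.200″
Longitude: 37.34000′ → 37′ and 0.34000 × 60 = 20.400″

89°25′52.2″ N, 41°37′20.4″ E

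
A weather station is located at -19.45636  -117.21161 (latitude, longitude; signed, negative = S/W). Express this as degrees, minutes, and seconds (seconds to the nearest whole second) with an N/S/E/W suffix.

19°27′23″ S, 117°12′42″ W

Latitude is negative → S; |value| = 19.456360
Lat: 0.456360° → 27.38160′; 0.38160 × 60 = 22.90″
Longitude is negative → W; |value| = 117.211610
λ: 0.211610 × 60 = 12.69660′ → 12′, remainder × 60 = 41.80″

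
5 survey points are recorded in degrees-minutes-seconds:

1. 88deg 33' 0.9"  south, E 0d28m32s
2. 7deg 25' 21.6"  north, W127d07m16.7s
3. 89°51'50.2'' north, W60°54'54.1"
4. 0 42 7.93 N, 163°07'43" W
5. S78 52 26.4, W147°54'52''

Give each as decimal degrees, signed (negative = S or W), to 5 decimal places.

1. -88.55025, 0.47556
2. 7.42267, -127.12131
3. 89.86394, -60.91503
4. 0.70220, -163.12861
5. -78.87400, -147.91444

Point 1:
  Lat: 88 + 33/60 + 0.9/3600 = 88.550250
  hemisphere S, so the sign is −
  Longitude: 0° + 28/60 + 32/3600 = 0 + 0.466667 + 0.008889 = 0.475556
  E ⇒ keep positive
Point 2:
  Latitude: 25′ + 21.6″ = 25.36000′; 7 + 25.36000/60 = 7.422667
  N ⇒ keep positive
  Lon: 7′ + 16.7″ = 7.27833′; 127 + 7.27833/60 = 127.121306
  hemisphere W, so the sign is −
Point 3:
  φ: 89 + 51/60 + 50.2/3600 = 89.863944
  N ⇒ keep positive
  Lon: 60 + 54/60 + 54.1/3600 = 60.915028
  hemisphere W, so the sign is −
Point 4:
  Latitude: 42′ + 7.93″ = 42.13217′; 0 + 42.13217/60 = 0.702203
  N → positive
  λ: 163 + 7/60 + 43/3600 = 163.128611
  hemisphere W, so the sign is −
Point 5:
  Latitude: 78 + 52/60 + 26.4/3600 = 78.874000
  S ⇒ negate
  Longitude: 147° + 54/60 + 52/3600 = 147 + 0.900000 + 0.014444 = 147.914444
  W ⇒ negate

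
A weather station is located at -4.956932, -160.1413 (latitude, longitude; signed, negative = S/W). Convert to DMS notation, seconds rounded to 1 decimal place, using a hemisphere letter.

4°57′25.0″ S, 160°08′28.7″ W

Latitude is negative → S; |value| = 4.956932
Latitude: 0.956932 × 60 = 57.41592′ → 57′, remainder × 60 = 24.955″
Longitude is negative → W; |value| = 160.141300
Lon: 0.141300° → 8.47800′; 0.47800 × 60 = 28.680″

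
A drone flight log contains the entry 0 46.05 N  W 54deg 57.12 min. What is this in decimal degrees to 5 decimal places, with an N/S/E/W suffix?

0.76750° N, 54.95200° W

Lat: 46.05′ = 0.767500°; total 0.767500
λ: 54 + 57.12/60 = 54.952000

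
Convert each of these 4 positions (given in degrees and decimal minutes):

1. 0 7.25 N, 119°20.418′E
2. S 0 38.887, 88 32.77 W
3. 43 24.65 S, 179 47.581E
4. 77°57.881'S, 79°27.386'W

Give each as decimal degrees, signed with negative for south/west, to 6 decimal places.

1. 0.120833, 119.340300
2. -0.648117, -88.546167
3. -43.410833, 179.793017
4. -77.964683, -79.456433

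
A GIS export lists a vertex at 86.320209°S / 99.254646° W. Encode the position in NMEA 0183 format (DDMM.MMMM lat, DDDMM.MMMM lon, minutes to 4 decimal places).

8619.2125,S / 09915.2788,W

Latitude: 86° + 0.320209 × 60 = 86° 19.212540′
Longitude: 99° + 0.254646 × 60 = 99° 15.278760′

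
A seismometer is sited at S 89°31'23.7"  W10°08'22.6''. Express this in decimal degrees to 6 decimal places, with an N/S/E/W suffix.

89.523250° S, 10.139611° W

φ: 89° + 31/60 + 23.7/3600 = 89 + 0.516667 + 0.006583 = 89.5232500
λ: 10 + 8/60 + 22.6/3600 = 10.1396111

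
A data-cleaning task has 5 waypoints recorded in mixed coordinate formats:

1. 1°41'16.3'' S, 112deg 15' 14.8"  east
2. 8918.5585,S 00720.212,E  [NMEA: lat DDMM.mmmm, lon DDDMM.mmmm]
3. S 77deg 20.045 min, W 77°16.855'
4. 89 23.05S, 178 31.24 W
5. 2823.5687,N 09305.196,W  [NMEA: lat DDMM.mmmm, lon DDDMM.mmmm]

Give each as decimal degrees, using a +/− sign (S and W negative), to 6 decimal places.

Point 1:
  Lat: 1 + 41/60 + 16.3/3600 = 1.6878611
  hemisphere S, so the sign is −
  Lon: 15′ + 14.8″ = 15.24667′; 112 + 15.24667/60 = 112.2541111
  E ⇒ keep positive
Point 2:
  Lat: split at 2 digits → 89° and 18.5585′; 89 + 18.5585/60 = 89.3093083
  S ⇒ negate
  λ: split at 3 digits → 007° and 20.212′; 7 + 20.212/60 = 7.3368667
  E → positive
Point 3:
  Lat: 20.045′ = 0.334083°; total 77.3340833
  S → negative
  λ: 77 + 16.855/60 = 77.2809167
  W ⇒ negate
Point 4:
  Lat: 89 + 23.05/60 = 89.3841667
  hemisphere S, so the sign is −
  λ: 178 + 31.24/60 = 178.5206667
  W → negative
Point 5:
  φ: split at 2 digits → 28° and 23.5687′; 28 + 23.5687/60 = 28.3928117
  N → positive
  Lon: degrees = first 3 digits = 93, minutes = 5.196; 93 + 5.196/60 = 93.0866000
  W → negative

1. -1.687861, 112.254111
2. -89.309308, 7.336867
3. -77.334083, -77.280917
4. -89.384167, -178.520667
5. 28.392812, -93.086600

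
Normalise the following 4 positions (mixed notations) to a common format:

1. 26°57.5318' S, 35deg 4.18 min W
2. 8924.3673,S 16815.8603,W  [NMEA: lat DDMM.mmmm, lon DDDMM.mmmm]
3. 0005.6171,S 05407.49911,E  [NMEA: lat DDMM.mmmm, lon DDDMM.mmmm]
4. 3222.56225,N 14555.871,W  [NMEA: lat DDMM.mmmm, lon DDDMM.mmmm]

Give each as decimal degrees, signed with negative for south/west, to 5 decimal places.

1. -26.95886, -35.06967
2. -89.40612, -168.26434
3. -0.09362, 54.12499
4. 32.37604, -145.93118

Point 1:
  Lat: 26 + 57.5318/60 = 26.958863
  S ⇒ negate
  λ: 4.18′ = 0.069667°; total 35.069667
  W ⇒ negate
Point 2:
  Lat: split at 2 digits → 89° and 24.3673′; 89 + 24.3673/60 = 89.406122
  S ⇒ negate
  Lon: split at 3 digits → 168° and 15.8603′; 168 + 15.8603/60 = 168.264338
  W → negative
Point 3:
  Lat: split at 2 digits → 00° and 5.6171′; 0 + 5.6171/60 = 0.093618
  hemisphere S, so the sign is −
  λ: split at 3 digits → 054° and 7.49911′; 54 + 7.49911/60 = 54.124985
  E ⇒ keep positive
Point 4:
  φ: degrees = first 2 digits = 32, minutes = 22.56225; 32 + 22.56225/60 = 32.376038
  N → positive
  Lon: degrees = first 3 digits = 145, minutes = 55.871; 145 + 55.871/60 = 145.931183
  W ⇒ negate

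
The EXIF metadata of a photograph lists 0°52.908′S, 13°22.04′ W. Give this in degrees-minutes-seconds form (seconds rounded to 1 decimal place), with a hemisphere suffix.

0°52′54.5″ S, 13°22′2.4″ W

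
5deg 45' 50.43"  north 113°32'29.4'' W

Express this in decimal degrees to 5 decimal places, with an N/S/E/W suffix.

Latitude: 45′ + 50.43″ = 45.84050′; 5 + 45.84050/60 = 5.764008
Lon: 113° + 32/60 + 29.4/3600 = 113 + 0.533333 + 0.008167 = 113.541500

5.76401° N, 113.54150° W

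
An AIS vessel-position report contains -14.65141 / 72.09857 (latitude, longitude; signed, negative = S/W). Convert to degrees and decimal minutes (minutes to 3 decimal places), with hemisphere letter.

Latitude is negative → S; |value| = 14.651410
Latitude: fractional part 0.651410 → 39.08460 minutes
Lon: 72° + 0.098570 × 60 = 72° 5.91420′

14° 39.085′ S, 72° 5.914′ E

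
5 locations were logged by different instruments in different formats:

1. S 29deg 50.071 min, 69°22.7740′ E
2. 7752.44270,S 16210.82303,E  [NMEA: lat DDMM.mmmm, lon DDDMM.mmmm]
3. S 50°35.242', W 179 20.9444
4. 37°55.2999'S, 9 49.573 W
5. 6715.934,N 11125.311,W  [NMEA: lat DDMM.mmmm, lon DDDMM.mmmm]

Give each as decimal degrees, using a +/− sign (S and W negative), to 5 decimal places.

Point 1:
  φ: 29 + 50.071/60 = 29.834517
  S ⇒ negate
  Lon: 69 + 22.774/60 = 69.379567
  E → positive
Point 2:
  Latitude: split at 2 digits → 77° and 52.4427′; 77 + 52.4427/60 = 77.874045
  S → negative
  λ: split at 3 digits → 162° and 10.82303′; 162 + 10.82303/60 = 162.180384
  E → positive
Point 3:
  Lat: 35.242′ = 0.587367°; total 50.587367
  hemisphere S, so the sign is −
  Lon: 20.9444′ = 0.349073°; total 179.349073
  hemisphere W, so the sign is −
Point 4:
  Latitude: 55.2999′ = 0.921665°; total 37.921665
  hemisphere S, so the sign is −
  λ: 49.573′ = 0.826217°; total 9.826217
  W ⇒ negate
Point 5:
  Latitude: split at 2 digits → 67° and 15.934′; 67 + 15.934/60 = 67.265567
  N → positive
  Longitude: split at 3 digits → 111° and 25.311′; 111 + 25.311/60 = 111.421850
  W ⇒ negate

1. -29.83452, 69.37957
2. -77.87405, 162.18038
3. -50.58737, -179.34907
4. -37.92167, -9.82622
5. 67.26557, -111.42185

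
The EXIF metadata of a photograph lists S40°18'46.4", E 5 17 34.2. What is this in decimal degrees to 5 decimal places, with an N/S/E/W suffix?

40.31289° S, 5.29283° E

Latitude: 40° + 18/60 + 46.4/3600 = 40 + 0.300000 + 0.012889 = 40.312889
Longitude: 5 + 17/60 + 34.2/3600 = 5.292833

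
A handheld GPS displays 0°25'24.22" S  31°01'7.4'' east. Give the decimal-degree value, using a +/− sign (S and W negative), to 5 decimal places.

-0.42339, 31.01872

Latitude: 0° + 25/60 + 24.22/3600 = 0 + 0.416667 + 0.006728 = 0.423394
S → negative
Longitude: 31 + 1/60 + 7.4/3600 = 31.018722
E ⇒ keep positive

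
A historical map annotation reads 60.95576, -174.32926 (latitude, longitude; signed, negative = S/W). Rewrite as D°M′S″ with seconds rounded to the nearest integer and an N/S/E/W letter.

60°57′21″ N, 174°19′45″ W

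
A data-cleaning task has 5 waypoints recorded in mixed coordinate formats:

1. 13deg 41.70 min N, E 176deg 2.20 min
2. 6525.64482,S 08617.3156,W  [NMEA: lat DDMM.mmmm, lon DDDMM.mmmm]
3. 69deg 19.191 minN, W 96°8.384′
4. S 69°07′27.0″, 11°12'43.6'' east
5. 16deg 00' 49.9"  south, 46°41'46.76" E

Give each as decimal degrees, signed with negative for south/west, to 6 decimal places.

1. 13.695000, 176.036667
2. -65.427414, -86.288593
3. 69.319850, -96.139733
4. -69.124167, 11.212111
5. -16.013861, 46.696322

Point 1:
  φ: 13 + 41.7/60 = 13.6950000
  N → positive
  Longitude: 2.2′ = 0.036667°; total 176.0366667
  E → positive
Point 2:
  Latitude: degrees = first 2 digits = 65, minutes = 25.64482; 65 + 25.64482/60 = 65.4274137
  S → negative
  Lon: split at 3 digits → 086° and 17.3156′; 86 + 17.3156/60 = 86.2885933
  W ⇒ negate
Point 3:
  Lat: 69 + 19.191/60 = 69.3198500
  N → positive
  Lon: 96 + 8.384/60 = 96.1397333
  hemisphere W, so the sign is −
Point 4:
  Lat: 69 + 7/60 + 27/3600 = 69.1241667
  S ⇒ negate
  Lon: 11° + 12/60 + 43.6/3600 = 11 + 0.200000 + 0.012111 = 11.2121111
  E → positive
Point 5:
  φ: 16 + 0/60 + 49.9/3600 = 16.0138611
  S → negative
  λ: 41′ + 46.76″ = 41.77933′; 46 + 41.77933/60 = 46.6963222
  E ⇒ keep positive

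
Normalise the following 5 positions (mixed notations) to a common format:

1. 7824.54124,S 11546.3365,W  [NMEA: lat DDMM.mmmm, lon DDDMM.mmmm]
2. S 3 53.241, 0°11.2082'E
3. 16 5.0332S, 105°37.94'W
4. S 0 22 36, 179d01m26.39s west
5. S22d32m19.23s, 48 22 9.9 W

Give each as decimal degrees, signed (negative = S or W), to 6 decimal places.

Point 1:
  Lat: degrees = first 2 digits = 78, minutes = 24.54124; 78 + 24.54124/60 = 78.4090207
  S ⇒ negate
  Lon: degrees = first 3 digits = 115, minutes = 46.3365; 115 + 46.3365/60 = 115.7722750
  W → negative
Point 2:
  Lat: 3 + 53.241/60 = 3.8873500
  S ⇒ negate
  Lon: 11.2082′ = 0.186803°; total 0.1868033
  E ⇒ keep positive
Point 3:
  φ: 5.0332′ = 0.083887°; total 16.0838867
  S → negative
  λ: 105 + 37.94/60 = 105.6323333
  hemisphere W, so the sign is −
Point 4:
  φ: 22′ + 36″ = 22.60000′; 0 + 22.60000/60 = 0.3766667
  hemisphere S, so the sign is −
  λ: 1′ + 26.39″ = 1.43983′; 179 + 1.43983/60 = 179.0239972
  hemisphere W, so the sign is −
Point 5:
  Latitude: 22 + 32/60 + 19.23/3600 = 22.5386750
  S → negative
  Lon: 48° + 22/60 + 9.9/3600 = 48 + 0.366667 + 0.002750 = 48.3694167
  W → negative

1. -78.409021, -115.772275
2. -3.887350, 0.186803
3. -16.083887, -105.632333
4. -0.376667, -179.023997
5. -22.538675, -48.369417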